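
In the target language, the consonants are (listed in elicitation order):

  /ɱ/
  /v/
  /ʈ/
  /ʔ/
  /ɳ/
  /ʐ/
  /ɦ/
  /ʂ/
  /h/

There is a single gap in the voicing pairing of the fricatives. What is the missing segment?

/f/

Voiceless: /ʂ/ (retroflex), /h/ (glottal).
Voiced: /v/ (labiodental), /ʐ/ (retroflex), /ɦ/ (glottal).
The labiodental row has no voiceless member, so the gap is the voiceless labiodental fricative /f/.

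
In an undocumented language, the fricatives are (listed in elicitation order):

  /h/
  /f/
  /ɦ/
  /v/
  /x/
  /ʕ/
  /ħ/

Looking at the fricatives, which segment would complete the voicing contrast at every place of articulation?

labiodental: voiceless /f/, voiced /v/.
velar: voiceless /x/, voiced —.
pharyngeal: voiceless /ħ/, voiced /ʕ/.
glottal: voiceless /h/, voiced /ɦ/.
The velar row has no voiced member, so the gap is the voiced velar fricative /ɣ/.

/ɣ/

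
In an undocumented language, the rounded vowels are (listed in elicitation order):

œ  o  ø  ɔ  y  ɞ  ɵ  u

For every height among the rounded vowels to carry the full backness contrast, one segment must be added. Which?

high: front /y/, central —, back /u/.
high-mid: front /ø/, central /ɵ/, back /o/.
low-mid: front /œ/, central /ɞ/, back /ɔ/.
The high row has no central member, so the gap is the high central rounded vowel /ʉ/.

/ʉ/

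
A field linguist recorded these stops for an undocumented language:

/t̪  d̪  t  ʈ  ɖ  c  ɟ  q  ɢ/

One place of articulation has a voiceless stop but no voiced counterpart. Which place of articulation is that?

alveolar

place of articulation  voiceless  voiced  
dental            t̪        d̪      
alveolar          t         —       
retroflex         ʈ         ɖ       
palatal           c         ɟ       
uvular            q         ɢ       
Every place of articulation has a voiced member except alveolar, where /d/ would be expected.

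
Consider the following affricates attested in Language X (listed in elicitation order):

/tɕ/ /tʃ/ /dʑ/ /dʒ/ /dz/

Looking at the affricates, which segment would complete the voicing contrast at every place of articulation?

Voiceless: /tʃ/ (postalveolar), /tɕ/ (alveolo-palatal).
Voiced: /dz/ (alveolar), /dʒ/ (postalveolar), /dʑ/ (alveolo-palatal).
The alveolar row has no voiceless member, so the gap is the voiceless alveolar affricate /ts/.

/ts/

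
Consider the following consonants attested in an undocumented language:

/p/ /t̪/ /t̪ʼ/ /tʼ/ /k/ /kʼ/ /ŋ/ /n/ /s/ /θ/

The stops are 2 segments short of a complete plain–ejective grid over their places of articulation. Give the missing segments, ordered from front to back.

bilabial: plain /p/, ejective —.
dental: plain /t̪/, ejective /t̪ʼ/.
alveolar: plain —, ejective /tʼ/.
velar: plain /k/, ejective /kʼ/.
Gaps, from front to back: bilabial lacks ejective (/pʼ/); alveolar lacks plain (/t/).

/pʼ/, /t/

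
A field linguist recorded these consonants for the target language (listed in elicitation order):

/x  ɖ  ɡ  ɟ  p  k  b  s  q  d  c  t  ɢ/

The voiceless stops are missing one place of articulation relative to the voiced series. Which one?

retroflex

place of articulation  voiceless  voiced  
bilabial          p         b       
alveolar          t         d       
retroflex         —         ɖ       
palatal           c         ɟ       
velar             k         ɡ       
uvular            q         ɢ       
Every place of articulation has a voiceless member except retroflex, where /ʈ/ would be expected.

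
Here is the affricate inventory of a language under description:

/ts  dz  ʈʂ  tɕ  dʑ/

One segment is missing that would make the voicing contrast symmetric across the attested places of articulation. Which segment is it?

place of articulation  voiceless  voiced  
alveolar          ts        dz      
retroflex         ʈʂ        —       
alveolo-palatal   tɕ        dʑ      
The retroflex row has no voiced member, so the gap is the voiced retroflex affricate /ɖʐ/.

/ɖʐ/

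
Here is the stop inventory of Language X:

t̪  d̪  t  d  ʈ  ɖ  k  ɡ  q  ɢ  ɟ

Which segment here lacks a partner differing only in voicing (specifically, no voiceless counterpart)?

/ɟ/

Dental: /t̪/ ~ /d̪/
Alveolar: /t/ ~ /d/
Retroflex: /ʈ/ ~ /ɖ/
Velar: /k/ ~ /ɡ/
Uvular: /q/ ~ /ɢ/
Palatal: only /ɟ/ (voiced); no voiceless partner.
So /ɟ/ is the unpaired segment.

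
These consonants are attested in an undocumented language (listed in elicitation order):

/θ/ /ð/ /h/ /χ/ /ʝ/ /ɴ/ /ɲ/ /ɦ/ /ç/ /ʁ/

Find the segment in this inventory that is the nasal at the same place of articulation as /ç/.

/ç/ is a voiceless palatal fricative.
The nasal at the same place is a palatal nasal — in this inventory, /ɲ/.

/ɲ/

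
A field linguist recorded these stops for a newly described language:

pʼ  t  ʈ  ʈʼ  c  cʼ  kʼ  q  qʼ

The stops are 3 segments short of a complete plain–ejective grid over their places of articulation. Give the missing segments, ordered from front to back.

/p/, /tʼ/, /k/

place of articulation  plain     ejective
bilabial          —         pʼ      
alveolar          t         —       
retroflex         ʈ         ʈʼ      
palatal           c         cʼ      
velar             —         kʼ      
uvular            q         qʼ      
Gaps, from front to back: bilabial lacks plain (/p/); alveolar lacks ejective (/tʼ/); velar lacks plain (/k/).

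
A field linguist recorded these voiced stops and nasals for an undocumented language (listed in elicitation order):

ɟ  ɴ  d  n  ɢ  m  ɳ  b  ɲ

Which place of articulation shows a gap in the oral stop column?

retroflex

place of articulation  oral stop  nasal   
bilabial          b         m       
alveolar          d         n       
retroflex         —         ɳ       
palatal           ɟ         ɲ       
uvular            ɢ         ɴ       
Every place of articulation has an oral stop member except retroflex, where /ɖ/ would be expected.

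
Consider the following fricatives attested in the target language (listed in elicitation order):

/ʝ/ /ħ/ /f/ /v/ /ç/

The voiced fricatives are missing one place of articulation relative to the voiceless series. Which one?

place of articulation  voiceless  voiced  
labiodental       f         v       
palatal           ç         ʝ       
pharyngeal        ħ         —       
Every place of articulation has a voiced member except pharyngeal, where /ʕ/ would be expected.

pharyngeal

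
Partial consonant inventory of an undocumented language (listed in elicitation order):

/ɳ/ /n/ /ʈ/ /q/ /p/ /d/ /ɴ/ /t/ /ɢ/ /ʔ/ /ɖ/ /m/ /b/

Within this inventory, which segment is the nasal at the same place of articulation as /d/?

/d/ is a voiced alveolar stop.
The nasal at the same place is an alveolar nasal — in this inventory, /n/.

/n/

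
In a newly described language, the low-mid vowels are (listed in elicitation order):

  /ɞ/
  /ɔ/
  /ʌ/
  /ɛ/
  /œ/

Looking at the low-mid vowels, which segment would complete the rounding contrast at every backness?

/ɜ/

front: unrounded /ɛ/, rounded /œ/.
central: unrounded —, rounded /ɞ/.
back: unrounded /ʌ/, rounded /ɔ/.
The central row has no unrounded member, so the gap is the central unrounded vowel /ɜ/.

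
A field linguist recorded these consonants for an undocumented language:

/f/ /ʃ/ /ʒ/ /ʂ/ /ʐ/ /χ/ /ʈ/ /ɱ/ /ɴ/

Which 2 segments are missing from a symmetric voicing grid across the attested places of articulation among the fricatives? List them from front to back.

/v/, /ʁ/

labiodental: voiceless /f/, voiced —.
postalveolar: voiceless /ʃ/, voiced /ʒ/.
retroflex: voiceless /ʂ/, voiced /ʐ/.
uvular: voiceless /χ/, voiced —.
Gaps, from front to back: labiodental lacks voiced (/v/); uvular lacks voiced (/ʁ/).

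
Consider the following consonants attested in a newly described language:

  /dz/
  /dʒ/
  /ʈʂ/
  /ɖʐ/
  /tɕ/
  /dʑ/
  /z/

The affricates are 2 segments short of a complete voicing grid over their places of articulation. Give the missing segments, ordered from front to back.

alveolar: voiceless —, voiced /dz/.
postalveolar: voiceless —, voiced /dʒ/.
retroflex: voiceless /ʈʂ/, voiced /ɖʐ/.
alveolo-palatal: voiceless /tɕ/, voiced /dʑ/.
Gaps, from front to back: alveolar lacks voiceless (/ts/); postalveolar lacks voiceless (/tʃ/).

/ts/, /tʃ/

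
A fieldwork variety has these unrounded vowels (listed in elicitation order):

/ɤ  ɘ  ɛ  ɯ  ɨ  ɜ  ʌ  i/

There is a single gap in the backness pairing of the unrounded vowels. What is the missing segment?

/e/

Front: /i/ (high), /ɛ/ (low-mid).
Central: /ɨ/ (high), /ɘ/ (high-mid), /ɜ/ (low-mid).
Back: /ɯ/ (high), /ɤ/ (high-mid), /ʌ/ (low-mid).
The high-mid row has no front member, so the gap is the high-mid front unrounded vowel /e/.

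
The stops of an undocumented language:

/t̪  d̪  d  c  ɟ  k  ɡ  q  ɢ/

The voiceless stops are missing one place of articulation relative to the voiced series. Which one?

alveolar

place of articulation  voiceless  voiced  
dental            t̪        d̪      
alveolar          —         d       
palatal           c         ɟ       
velar             k         ɡ       
uvular            q         ɢ       
Every place of articulation has a voiceless member except alveolar, where /t/ would be expected.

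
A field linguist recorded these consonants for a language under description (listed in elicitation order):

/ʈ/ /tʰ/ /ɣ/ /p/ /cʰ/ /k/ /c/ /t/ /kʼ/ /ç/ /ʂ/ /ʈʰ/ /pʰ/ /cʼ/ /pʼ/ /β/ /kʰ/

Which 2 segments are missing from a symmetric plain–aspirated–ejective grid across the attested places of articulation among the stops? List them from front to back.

place of articulation  plain     aspirated  ejective
bilabial          p         pʰ        pʼ      
alveolar          t         tʰ        —       
retroflex         ʈ         ʈʰ        —       
palatal           c         cʰ        cʼ      
velar             k         kʰ        kʼ      
Gaps, from front to back: alveolar lacks ejective (/tʼ/); retroflex lacks ejective (/ʈʼ/).

/tʼ/, /ʈʼ/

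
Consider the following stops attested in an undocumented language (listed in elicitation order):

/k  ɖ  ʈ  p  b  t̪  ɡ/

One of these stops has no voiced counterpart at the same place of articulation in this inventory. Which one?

Bilabial: /p/ ~ /b/
Retroflex: /ʈ/ ~ /ɖ/
Velar: /k/ ~ /ɡ/
Dental: only /t̪/ (voiceless); no voiced partner.
So /t̪/ is the unpaired segment.

/t̪/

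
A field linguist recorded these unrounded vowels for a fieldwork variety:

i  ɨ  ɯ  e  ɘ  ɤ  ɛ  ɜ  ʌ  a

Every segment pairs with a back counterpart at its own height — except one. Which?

High: /i/ ~ /ɨ/ ~ /ɯ/
High-mid: /e/ ~ /ɘ/ ~ /ɤ/
Low-mid: /ɛ/ ~ /ɜ/ ~ /ʌ/
Low: only /a/ (front); no back partner.
So /a/ is the unpaired segment.

/a/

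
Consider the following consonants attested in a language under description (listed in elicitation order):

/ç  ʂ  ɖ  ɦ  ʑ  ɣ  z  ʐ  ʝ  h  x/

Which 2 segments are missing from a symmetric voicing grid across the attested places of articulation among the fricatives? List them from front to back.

place of articulation  voiceless  voiced  
alveolar          —         z       
retroflex         ʂ         ʐ       
alveolo-palatal   —         ʑ       
palatal           ç         ʝ       
velar             x         ɣ       
glottal           h         ɦ       
Gaps, from front to back: alveolar lacks voiceless (/s/); alveolo-palatal lacks voiceless (/ɕ/).

/s/, /ɕ/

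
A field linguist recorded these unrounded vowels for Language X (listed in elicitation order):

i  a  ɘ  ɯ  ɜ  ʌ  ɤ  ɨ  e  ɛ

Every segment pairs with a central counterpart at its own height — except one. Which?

/a/

High: /i/ ~ /ɨ/ ~ /ɯ/
High-mid: /e/ ~ /ɘ/ ~ /ɤ/
Low-mid: /ɛ/ ~ /ɜ/ ~ /ʌ/
Low: only /a/ (front); no central partner.
So /a/ is the unpaired segment.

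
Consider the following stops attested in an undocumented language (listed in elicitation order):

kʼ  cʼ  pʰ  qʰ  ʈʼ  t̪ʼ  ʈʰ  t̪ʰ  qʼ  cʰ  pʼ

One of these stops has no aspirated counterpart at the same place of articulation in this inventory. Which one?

Bilabial: /pʰ/ ~ /pʼ/
Dental: /t̪ʰ/ ~ /t̪ʼ/
Retroflex: /ʈʰ/ ~ /ʈʼ/
Palatal: /cʰ/ ~ /cʼ/
Uvular: /qʰ/ ~ /qʼ/
Velar: only /kʼ/ (ejective); no aspirated partner.
So /kʼ/ is the unpaired segment.

/kʼ/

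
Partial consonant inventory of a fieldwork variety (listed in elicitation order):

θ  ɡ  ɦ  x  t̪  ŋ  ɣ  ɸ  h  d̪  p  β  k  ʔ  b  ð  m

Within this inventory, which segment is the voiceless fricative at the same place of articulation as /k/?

/k/ is a voiceless velar stop.
The voiceless fricative at the same place is a voiceless velar fricative — in this inventory, /x/.

/x/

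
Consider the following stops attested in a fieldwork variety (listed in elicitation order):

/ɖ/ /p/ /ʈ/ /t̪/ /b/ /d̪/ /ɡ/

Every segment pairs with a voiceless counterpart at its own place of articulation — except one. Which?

/ɡ/

Bilabial: /p/ ~ /b/
Dental: /t̪/ ~ /d̪/
Retroflex: /ʈ/ ~ /ɖ/
Velar: only /ɡ/ (voiced); no voiceless partner.
So /ɡ/ is the unpaired segment.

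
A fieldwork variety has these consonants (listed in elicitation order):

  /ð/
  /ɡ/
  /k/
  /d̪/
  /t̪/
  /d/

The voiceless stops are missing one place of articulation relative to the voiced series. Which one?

alveolar

dental: voiceless /t̪/, voiced /d̪/.
alveolar: voiceless —, voiced /d/.
velar: voiceless /k/, voiced /ɡ/.
Every place of articulation has a voiceless member except alveolar, where /t/ would be expected.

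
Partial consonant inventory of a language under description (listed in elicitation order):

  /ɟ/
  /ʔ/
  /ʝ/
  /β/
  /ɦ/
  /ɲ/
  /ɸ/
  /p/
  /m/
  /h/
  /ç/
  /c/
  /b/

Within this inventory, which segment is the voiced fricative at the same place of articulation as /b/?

/β/

/b/ is a voiced bilabial stop.
The voiced fricative at the same place is a voiced bilabial fricative — in this inventory, /β/.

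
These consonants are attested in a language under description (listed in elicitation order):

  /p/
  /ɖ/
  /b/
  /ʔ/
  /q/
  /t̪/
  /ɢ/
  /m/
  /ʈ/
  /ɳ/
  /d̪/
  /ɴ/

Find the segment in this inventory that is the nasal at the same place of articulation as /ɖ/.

/ɳ/

/ɖ/ is a voiced retroflex stop.
The nasal at the same place is a retroflex nasal — in this inventory, /ɳ/.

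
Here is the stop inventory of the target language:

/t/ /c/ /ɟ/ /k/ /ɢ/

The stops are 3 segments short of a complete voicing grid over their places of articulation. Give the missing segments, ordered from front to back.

place of articulation  voiceless  voiced  
alveolar          t         —       
palatal           c         ɟ       
velar             k         —       
uvular            —         ɢ       
Gaps, from front to back: alveolar lacks voiced (/d/); velar lacks voiced (/ɡ/); uvular lacks voiceless (/q/).

/d/, /ɡ/, /q/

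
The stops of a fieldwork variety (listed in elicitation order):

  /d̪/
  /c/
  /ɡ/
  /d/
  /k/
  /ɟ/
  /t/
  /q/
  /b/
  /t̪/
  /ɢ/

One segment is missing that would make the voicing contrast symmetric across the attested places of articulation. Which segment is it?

/p/

place of articulation  voiceless  voiced  
bilabial          —         b       
dental            t̪        d̪      
alveolar          t         d       
palatal           c         ɟ       
velar             k         ɡ       
uvular            q         ɢ       
The bilabial row has no voiceless member, so the gap is the voiceless bilabial stop /p/.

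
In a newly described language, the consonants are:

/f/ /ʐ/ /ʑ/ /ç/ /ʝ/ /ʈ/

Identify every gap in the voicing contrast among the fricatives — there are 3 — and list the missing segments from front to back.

/v/, /ʂ/, /ɕ/

labiodental: voiceless /f/, voiced —.
retroflex: voiceless —, voiced /ʐ/.
alveolo-palatal: voiceless —, voiced /ʑ/.
palatal: voiceless /ç/, voiced /ʝ/.
Gaps, from front to back: labiodental lacks voiced (/v/); retroflex lacks voiceless (/ʂ/); alveolo-palatal lacks voiceless (/ɕ/).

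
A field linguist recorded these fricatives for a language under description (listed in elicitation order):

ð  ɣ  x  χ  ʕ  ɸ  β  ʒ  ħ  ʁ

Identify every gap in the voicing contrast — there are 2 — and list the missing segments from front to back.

place of articulation  voiceless  voiced  
bilabial          ɸ         β       
dental            —         ð       
postalveolar      —         ʒ       
velar             x         ɣ       
uvular            χ         ʁ       
pharyngeal        ħ         ʕ       
Gaps, from front to back: dental lacks voiceless (/θ/); postalveolar lacks voiceless (/ʃ/).

/θ/, /ʃ/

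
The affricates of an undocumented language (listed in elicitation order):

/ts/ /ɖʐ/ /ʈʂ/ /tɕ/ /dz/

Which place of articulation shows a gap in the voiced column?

alveolo-palatal

place of articulation  voiceless  voiced  
alveolar          ts        dz      
retroflex         ʈʂ        ɖʐ      
alveolo-palatal   tɕ        —       
Every place of articulation has a voiced member except alveolo-palatal, where /dʑ/ would be expected.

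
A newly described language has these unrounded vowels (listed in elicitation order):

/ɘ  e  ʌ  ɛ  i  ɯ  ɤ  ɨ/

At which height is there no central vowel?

low-mid

height            front     central   back    
high              i         ɨ         ɯ       
high-mid          e         ɘ         ɤ       
low-mid           ɛ         —         ʌ       
Every height has a central member except low-mid, where /ɜ/ would be expected.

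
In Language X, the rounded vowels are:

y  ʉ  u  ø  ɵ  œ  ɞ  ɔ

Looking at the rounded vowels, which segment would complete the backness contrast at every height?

/o/

height            front     central   back    
high              y         ʉ         u       
high-mid          ø         ɵ         —       
low-mid           œ         ɞ         ɔ       
The high-mid row has no back member, so the gap is the high-mid back rounded vowel /o/.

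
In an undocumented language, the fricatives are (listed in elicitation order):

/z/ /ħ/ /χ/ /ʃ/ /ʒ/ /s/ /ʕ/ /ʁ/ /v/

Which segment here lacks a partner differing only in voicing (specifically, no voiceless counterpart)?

/v/

Alveolar: /s/ ~ /z/
Postalveolar: /ʃ/ ~ /ʒ/
Uvular: /χ/ ~ /ʁ/
Pharyngeal: /ħ/ ~ /ʕ/
Labiodental: only /v/ (voiced); no voiceless partner.
So /v/ is the unpaired segment.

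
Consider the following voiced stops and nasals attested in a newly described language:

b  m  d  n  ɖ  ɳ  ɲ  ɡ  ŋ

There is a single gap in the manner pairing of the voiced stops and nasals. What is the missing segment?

/ɟ/

Oral stop: /b/ (bilabial), /d/ (alveolar), /ɖ/ (retroflex), /ɡ/ (velar).
Nasal: /m/ (bilabial), /n/ (alveolar), /ɳ/ (retroflex), /ɲ/ (palatal), /ŋ/ (velar).
The palatal row has no oral stop member, so the gap is the palatal oral stop /ɟ/.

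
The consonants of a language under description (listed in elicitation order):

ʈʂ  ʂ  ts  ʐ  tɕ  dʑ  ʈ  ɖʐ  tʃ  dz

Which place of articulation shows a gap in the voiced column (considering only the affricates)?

alveolar: voiceless /ts/, voiced /dz/.
postalveolar: voiceless /tʃ/, voiced —.
retroflex: voiceless /ʈʂ/, voiced /ɖʐ/.
alveolo-palatal: voiceless /tɕ/, voiced /dʑ/.
Every place of articulation has a voiced member except postalveolar, where /dʒ/ would be expected.

postalveolar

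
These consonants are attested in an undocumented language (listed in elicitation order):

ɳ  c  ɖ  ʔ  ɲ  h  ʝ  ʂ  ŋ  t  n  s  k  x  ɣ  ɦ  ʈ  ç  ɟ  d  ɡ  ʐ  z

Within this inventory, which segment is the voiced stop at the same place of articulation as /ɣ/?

/ɡ/

/ɣ/ is a voiced velar fricative.
The voiced stop at the same place is a voiced velar stop — in this inventory, /ɡ/.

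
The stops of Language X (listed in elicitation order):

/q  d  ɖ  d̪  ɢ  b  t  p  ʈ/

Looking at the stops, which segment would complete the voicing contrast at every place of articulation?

/t̪/

bilabial: voiceless /p/, voiced /b/.
dental: voiceless —, voiced /d̪/.
alveolar: voiceless /t/, voiced /d/.
retroflex: voiceless /ʈ/, voiced /ɖ/.
uvular: voiceless /q/, voiced /ɢ/.
The dental row has no voiceless member, so the gap is the voiceless dental stop /t̪/.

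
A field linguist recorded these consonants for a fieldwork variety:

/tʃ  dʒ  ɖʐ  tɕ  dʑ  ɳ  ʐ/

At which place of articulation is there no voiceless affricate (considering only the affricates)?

retroflex

Voiceless: /tʃ/ (postalveolar), /tɕ/ (alveolo-palatal).
Voiced: /dʒ/ (postalveolar), /ɖʐ/ (retroflex), /dʑ/ (alveolo-palatal).
Every place of articulation has a voiceless member except retroflex, where /ʈʂ/ would be expected.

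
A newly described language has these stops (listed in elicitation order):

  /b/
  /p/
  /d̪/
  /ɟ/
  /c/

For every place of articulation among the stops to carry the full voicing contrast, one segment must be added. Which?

/t̪/

place of articulation  voiceless  voiced  
bilabial          p         b       
dental            —         d̪      
palatal           c         ɟ       
The dental row has no voiceless member, so the gap is the voiceless dental stop /t̪/.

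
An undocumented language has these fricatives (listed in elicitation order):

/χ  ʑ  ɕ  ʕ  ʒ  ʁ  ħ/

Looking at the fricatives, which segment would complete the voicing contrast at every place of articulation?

/ʃ/

Voiceless: /ɕ/ (alveolo-palatal), /χ/ (uvular), /ħ/ (pharyngeal).
Voiced: /ʒ/ (postalveolar), /ʑ/ (alveolo-palatal), /ʁ/ (uvular), /ʕ/ (pharyngeal).
The postalveolar row has no voiceless member, so the gap is the voiceless postalveolar fricative /ʃ/.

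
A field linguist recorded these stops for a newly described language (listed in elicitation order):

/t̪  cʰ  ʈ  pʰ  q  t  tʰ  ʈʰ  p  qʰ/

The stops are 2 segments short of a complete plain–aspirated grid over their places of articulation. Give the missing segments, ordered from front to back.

Plain: /p/ (bilabial), /t̪/ (dental), /t/ (alveolar), /ʈ/ (retroflex), /q/ (uvular).
Aspirated: /pʰ/ (bilabial), /tʰ/ (alveolar), /ʈʰ/ (retroflex), /cʰ/ (palatal), /qʰ/ (uvular).
Gaps, from front to back: dental lacks aspirated (/t̪ʰ/); palatal lacks plain (/c/).

/t̪ʰ/, /c/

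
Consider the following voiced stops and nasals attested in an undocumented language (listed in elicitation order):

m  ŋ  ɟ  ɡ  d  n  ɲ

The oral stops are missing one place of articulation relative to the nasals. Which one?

place of articulation  oral stop  nasal   
bilabial          —         m       
alveolar          d         n       
palatal           ɟ         ɲ       
velar             ɡ         ŋ       
Every place of articulation has an oral stop member except bilabial, where /b/ would be expected.

bilabial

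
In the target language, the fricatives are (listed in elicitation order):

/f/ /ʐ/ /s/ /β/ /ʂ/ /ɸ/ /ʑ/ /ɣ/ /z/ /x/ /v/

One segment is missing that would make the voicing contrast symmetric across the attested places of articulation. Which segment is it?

place of articulation  voiceless  voiced  
bilabial          ɸ         β       
labiodental       f         v       
alveolar          s         z       
retroflex         ʂ         ʐ       
alveolo-palatal   —         ʑ       
velar             x         ɣ       
The alveolo-palatal row has no voiceless member, so the gap is the voiceless alveolo-palatal fricative /ɕ/.

/ɕ/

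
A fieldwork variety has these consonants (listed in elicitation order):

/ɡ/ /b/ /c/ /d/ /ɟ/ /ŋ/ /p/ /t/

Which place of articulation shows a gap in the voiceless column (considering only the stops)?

velar

bilabial: voiceless /p/, voiced /b/.
alveolar: voiceless /t/, voiced /d/.
palatal: voiceless /c/, voiced /ɟ/.
velar: voiceless —, voiced /ɡ/.
Every place of articulation has a voiceless member except velar, where /k/ would be expected.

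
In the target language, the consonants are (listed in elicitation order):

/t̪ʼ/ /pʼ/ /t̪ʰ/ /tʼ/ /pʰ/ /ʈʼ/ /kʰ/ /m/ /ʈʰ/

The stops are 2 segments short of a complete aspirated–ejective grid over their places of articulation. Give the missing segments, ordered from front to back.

bilabial: aspirated /pʰ/, ejective /pʼ/.
dental: aspirated /t̪ʰ/, ejective /t̪ʼ/.
alveolar: aspirated —, ejective /tʼ/.
retroflex: aspirated /ʈʰ/, ejective /ʈʼ/.
velar: aspirated /kʰ/, ejective —.
Gaps, from front to back: alveolar lacks aspirated (/tʰ/); velar lacks ejective (/kʼ/).

/tʰ/, /kʼ/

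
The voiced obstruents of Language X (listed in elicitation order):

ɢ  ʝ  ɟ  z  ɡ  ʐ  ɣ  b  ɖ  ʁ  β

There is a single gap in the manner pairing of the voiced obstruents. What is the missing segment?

place of articulation  stop      fricative
bilabial          b         β       
alveolar          —         z       
retroflex         ɖ         ʐ       
palatal           ɟ         ʝ       
velar             ɡ         ɣ       
uvular            ɢ         ʁ       
The alveolar row has no stop member, so the gap is the alveolar stop /d/.

/d/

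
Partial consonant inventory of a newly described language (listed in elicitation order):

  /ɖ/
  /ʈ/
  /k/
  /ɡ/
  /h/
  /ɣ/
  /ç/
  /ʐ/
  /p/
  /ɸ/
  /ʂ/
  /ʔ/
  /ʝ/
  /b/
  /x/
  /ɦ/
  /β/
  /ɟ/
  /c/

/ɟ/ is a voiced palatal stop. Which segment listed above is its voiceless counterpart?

The voiceless counterpart is a voiceless palatal stop — in this inventory, /c/.

/c/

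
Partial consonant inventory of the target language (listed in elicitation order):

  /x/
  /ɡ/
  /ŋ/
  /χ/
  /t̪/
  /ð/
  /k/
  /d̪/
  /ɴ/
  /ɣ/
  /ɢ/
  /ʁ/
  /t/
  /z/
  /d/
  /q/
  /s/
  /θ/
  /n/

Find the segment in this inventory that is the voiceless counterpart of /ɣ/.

/ɣ/ is a voiced velar fricative.
The voiceless counterpart is a voiceless velar fricative — in this inventory, /x/.

/x/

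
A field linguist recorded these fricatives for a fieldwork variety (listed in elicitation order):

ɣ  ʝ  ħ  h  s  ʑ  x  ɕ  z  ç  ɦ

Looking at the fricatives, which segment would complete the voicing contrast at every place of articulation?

place of articulation  voiceless  voiced  
alveolar          s         z       
alveolo-palatal   ɕ         ʑ       
palatal           ç         ʝ       
velar             x         ɣ       
pharyngeal        ħ         —       
glottal           h         ɦ       
The pharyngeal row has no voiced member, so the gap is the voiced pharyngeal fricative /ʕ/.

/ʕ/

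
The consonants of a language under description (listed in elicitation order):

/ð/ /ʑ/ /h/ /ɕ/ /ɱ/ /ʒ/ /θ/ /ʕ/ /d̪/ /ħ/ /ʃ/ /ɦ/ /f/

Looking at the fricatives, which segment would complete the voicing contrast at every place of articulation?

/v/

labiodental: voiceless /f/, voiced —.
dental: voiceless /θ/, voiced /ð/.
postalveolar: voiceless /ʃ/, voiced /ʒ/.
alveolo-palatal: voiceless /ɕ/, voiced /ʑ/.
pharyngeal: voiceless /ħ/, voiced /ʕ/.
glottal: voiceless /h/, voiced /ɦ/.
The labiodental row has no voiced member, so the gap is the voiced labiodental fricative /v/.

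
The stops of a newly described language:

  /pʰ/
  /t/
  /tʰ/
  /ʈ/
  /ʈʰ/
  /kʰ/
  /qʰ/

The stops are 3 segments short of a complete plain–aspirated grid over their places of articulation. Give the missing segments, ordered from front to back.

/p/, /k/, /q/

Plain: /t/ (alveolar), /ʈ/ (retroflex).
Aspirated: /pʰ/ (bilabial), /tʰ/ (alveolar), /ʈʰ/ (retroflex), /kʰ/ (velar), /qʰ/ (uvular).
Gaps, from front to back: bilabial lacks plain (/p/); velar lacks plain (/k/); uvular lacks plain (/q/).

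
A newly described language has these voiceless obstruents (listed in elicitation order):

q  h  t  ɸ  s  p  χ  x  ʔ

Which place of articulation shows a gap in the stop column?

Stop: /p/ (bilabial), /t/ (alveolar), /q/ (uvular), /ʔ/ (glottal).
Fricative: /ɸ/ (bilabial), /s/ (alveolar), /x/ (velar), /χ/ (uvular), /h/ (glottal).
Every place of articulation has a stop member except velar, where /k/ would be expected.

velar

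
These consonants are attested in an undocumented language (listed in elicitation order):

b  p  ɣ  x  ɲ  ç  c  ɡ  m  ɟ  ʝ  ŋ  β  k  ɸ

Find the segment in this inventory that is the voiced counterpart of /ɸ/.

/ɸ/ is a voiceless bilabial fricative.
The voiced counterpart is a voiced bilabial fricative — in this inventory, /β/.

/β/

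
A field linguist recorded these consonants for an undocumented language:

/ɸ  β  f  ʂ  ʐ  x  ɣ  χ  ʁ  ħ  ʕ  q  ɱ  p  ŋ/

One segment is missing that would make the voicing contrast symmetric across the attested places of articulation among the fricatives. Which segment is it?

/v/

place of articulation  voiceless  voiced  
bilabial          ɸ         β       
labiodental       f         —       
retroflex         ʂ         ʐ       
velar             x         ɣ       
uvular            χ         ʁ       
pharyngeal        ħ         ʕ       
The labiodental row has no voiced member, so the gap is the voiced labiodental fricative /v/.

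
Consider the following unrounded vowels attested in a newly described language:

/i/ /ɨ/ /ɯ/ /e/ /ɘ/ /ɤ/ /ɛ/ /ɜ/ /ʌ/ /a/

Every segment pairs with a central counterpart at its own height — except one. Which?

/a/

High: /i/ ~ /ɨ/ ~ /ɯ/
High-mid: /e/ ~ /ɘ/ ~ /ɤ/
Low-mid: /ɛ/ ~ /ɜ/ ~ /ʌ/
Low: only /a/ (front); no central partner.
So /a/ is the unpaired segment.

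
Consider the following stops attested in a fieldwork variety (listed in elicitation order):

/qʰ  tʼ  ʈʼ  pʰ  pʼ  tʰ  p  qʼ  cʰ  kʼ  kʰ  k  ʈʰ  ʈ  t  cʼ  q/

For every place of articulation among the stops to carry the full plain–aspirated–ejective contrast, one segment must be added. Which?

/c/

Plain: /p/ (bilabial), /t/ (alveolar), /ʈ/ (retroflex), /k/ (velar), /q/ (uvular).
Aspirated: /pʰ/ (bilabial), /tʰ/ (alveolar), /ʈʰ/ (retroflex), /cʰ/ (palatal), /kʰ/ (velar), /qʰ/ (uvular).
Ejective: /pʼ/ (bilabial), /tʼ/ (alveolar), /ʈʼ/ (retroflex), /cʼ/ (palatal), /kʼ/ (velar), /qʼ/ (uvular).
The palatal row has no plain member, so the gap is the plain palatal stop /c/.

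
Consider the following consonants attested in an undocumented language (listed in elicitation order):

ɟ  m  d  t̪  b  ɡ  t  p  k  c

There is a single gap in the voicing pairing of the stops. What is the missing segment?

/d̪/

Voiceless: /p/ (bilabial), /t̪/ (dental), /t/ (alveolar), /c/ (palatal), /k/ (velar).
Voiced: /b/ (bilabial), /d/ (alveolar), /ɟ/ (palatal), /ɡ/ (velar).
The dental row has no voiced member, so the gap is the voiced dental stop /d̪/.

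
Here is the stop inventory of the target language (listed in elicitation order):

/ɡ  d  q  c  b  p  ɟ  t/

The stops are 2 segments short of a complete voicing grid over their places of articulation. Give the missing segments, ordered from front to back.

/k/, /ɢ/

bilabial: voiceless /p/, voiced /b/.
alveolar: voiceless /t/, voiced /d/.
palatal: voiceless /c/, voiced /ɟ/.
velar: voiceless —, voiced /ɡ/.
uvular: voiceless /q/, voiced —.
Gaps, from front to back: velar lacks voiceless (/k/); uvular lacks voiced (/ɢ/).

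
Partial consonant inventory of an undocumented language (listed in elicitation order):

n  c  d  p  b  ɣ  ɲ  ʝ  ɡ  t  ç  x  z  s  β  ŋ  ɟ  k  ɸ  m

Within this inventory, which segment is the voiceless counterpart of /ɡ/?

/k/

/ɡ/ is a voiced velar stop.
The voiceless counterpart is a voiceless velar stop — in this inventory, /k/.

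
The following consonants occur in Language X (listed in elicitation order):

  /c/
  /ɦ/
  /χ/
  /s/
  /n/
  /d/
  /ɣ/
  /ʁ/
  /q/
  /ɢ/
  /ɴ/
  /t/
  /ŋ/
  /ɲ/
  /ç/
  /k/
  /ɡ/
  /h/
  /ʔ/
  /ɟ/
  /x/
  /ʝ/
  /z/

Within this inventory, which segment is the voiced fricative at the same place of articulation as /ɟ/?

/ɟ/ is a voiced palatal stop.
The voiced fricative at the same place is a voiced palatal fricative — in this inventory, /ʝ/.

/ʝ/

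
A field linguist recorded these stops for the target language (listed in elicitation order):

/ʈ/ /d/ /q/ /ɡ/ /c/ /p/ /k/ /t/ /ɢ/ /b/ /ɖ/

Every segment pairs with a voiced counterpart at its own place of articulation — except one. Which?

Bilabial: /p/ ~ /b/
Alveolar: /t/ ~ /d/
Retroflex: /ʈ/ ~ /ɖ/
Velar: /k/ ~ /ɡ/
Uvular: /q/ ~ /ɢ/
Palatal: only /c/ (voiceless); no voiced partner.
So /c/ is the unpaired segment.

/c/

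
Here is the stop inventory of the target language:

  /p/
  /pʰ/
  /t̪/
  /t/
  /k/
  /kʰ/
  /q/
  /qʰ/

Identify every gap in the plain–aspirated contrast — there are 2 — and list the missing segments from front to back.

/t̪ʰ/, /tʰ/

place of articulation  plain     aspirated
bilabial          p         pʰ      
dental            t̪        —       
alveolar          t         —       
velar             k         kʰ      
uvular            q         qʰ      
Gaps, from front to back: dental lacks aspirated (/t̪ʰ/); alveolar lacks aspirated (/tʰ/).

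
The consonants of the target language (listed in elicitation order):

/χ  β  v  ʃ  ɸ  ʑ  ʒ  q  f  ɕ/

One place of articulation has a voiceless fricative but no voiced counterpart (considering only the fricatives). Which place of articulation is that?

place of articulation  voiceless  voiced  
bilabial          ɸ         β       
labiodental       f         v       
postalveolar      ʃ         ʒ       
alveolo-palatal   ɕ         ʑ       
uvular            χ         —       
Every place of articulation has a voiced member except uvular, where /ʁ/ would be expected.

uvular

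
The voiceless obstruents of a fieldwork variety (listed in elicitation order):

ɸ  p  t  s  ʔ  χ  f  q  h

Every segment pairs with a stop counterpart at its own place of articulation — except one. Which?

/f/

Bilabial: /p/ ~ /ɸ/
Alveolar: /t/ ~ /s/
Uvular: /q/ ~ /χ/
Glottal: /ʔ/ ~ /h/
Labiodental: only /f/ (fricative); no stop partner.
So /f/ is the unpaired segment.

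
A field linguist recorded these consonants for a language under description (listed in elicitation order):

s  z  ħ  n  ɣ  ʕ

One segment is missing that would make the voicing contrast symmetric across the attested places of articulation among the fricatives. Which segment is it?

/x/

place of articulation  voiceless  voiced  
alveolar          s         z       
velar             —         ɣ       
pharyngeal        ħ         ʕ       
The velar row has no voiceless member, so the gap is the voiceless velar fricative /x/.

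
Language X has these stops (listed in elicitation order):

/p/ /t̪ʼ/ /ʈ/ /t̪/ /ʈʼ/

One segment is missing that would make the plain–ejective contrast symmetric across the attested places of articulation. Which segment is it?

/pʼ/

place of articulation  plain     ejective
bilabial          p         —       
dental            t̪        t̪ʼ     
retroflex         ʈ         ʈʼ      
The bilabial row has no ejective member, so the gap is the ejective bilabial stop /pʼ/.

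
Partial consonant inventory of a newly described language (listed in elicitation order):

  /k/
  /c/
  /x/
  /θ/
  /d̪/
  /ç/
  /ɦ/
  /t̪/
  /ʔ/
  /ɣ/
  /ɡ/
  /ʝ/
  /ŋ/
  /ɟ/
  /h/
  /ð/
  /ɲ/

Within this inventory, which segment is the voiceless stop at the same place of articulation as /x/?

/k/

/x/ is a voiceless velar fricative.
The voiceless stop at the same place is a voiceless velar stop — in this inventory, /k/.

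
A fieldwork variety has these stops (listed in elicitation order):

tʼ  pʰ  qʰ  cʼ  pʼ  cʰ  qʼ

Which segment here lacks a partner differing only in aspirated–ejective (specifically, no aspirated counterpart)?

/tʼ/

Bilabial: /pʰ/ ~ /pʼ/
Palatal: /cʰ/ ~ /cʼ/
Uvular: /qʰ/ ~ /qʼ/
Alveolar: only /tʼ/ (ejective); no aspirated partner.
So /tʼ/ is the unpaired segment.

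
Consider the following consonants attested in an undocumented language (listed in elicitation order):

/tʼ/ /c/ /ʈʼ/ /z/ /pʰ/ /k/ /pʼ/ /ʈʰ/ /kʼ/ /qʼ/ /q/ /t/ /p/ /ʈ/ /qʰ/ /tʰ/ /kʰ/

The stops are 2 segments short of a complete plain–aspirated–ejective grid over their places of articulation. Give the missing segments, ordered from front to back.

/cʰ/, /cʼ/

Plain: /p/ (bilabial), /t/ (alveolar), /ʈ/ (retroflex), /c/ (palatal), /k/ (velar), /q/ (uvular).
Aspirated: /pʰ/ (bilabial), /tʰ/ (alveolar), /ʈʰ/ (retroflex), /kʰ/ (velar), /qʰ/ (uvular).
Ejective: /pʼ/ (bilabial), /tʼ/ (alveolar), /ʈʼ/ (retroflex), /kʼ/ (velar), /qʼ/ (uvular).
Gaps, from front to back: palatal lacks aspirated (/cʰ/); palatal lacks ejective (/cʼ/).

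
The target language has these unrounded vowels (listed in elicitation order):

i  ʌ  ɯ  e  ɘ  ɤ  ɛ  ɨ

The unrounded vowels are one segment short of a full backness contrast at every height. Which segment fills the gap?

height            front     central   back    
high              i         ɨ         ɯ       
high-mid          e         ɘ         ɤ       
low-mid           ɛ         —         ʌ       
The low-mid row has no central member, so the gap is the low-mid central unrounded vowel /ɜ/.

/ɜ/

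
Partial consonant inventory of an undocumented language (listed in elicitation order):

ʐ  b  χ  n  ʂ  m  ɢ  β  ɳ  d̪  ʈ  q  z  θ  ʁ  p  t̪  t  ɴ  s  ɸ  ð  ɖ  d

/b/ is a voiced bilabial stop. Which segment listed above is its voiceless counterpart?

/p/

The voiceless counterpart is a voiceless bilabial stop — in this inventory, /p/.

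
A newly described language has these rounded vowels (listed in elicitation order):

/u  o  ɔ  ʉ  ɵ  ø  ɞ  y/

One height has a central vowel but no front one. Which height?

low-mid

height            front     central   back    
high              y         ʉ         u       
high-mid          ø         ɵ         o       
low-mid           —         ɞ         ɔ       
Every height has a front member except low-mid, where /œ/ would be expected.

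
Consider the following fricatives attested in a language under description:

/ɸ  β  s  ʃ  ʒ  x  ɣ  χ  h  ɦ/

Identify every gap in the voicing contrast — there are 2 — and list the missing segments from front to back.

/z/, /ʁ/

Voiceless: /ɸ/ (bilabial), /s/ (alveolar), /ʃ/ (postalveolar), /x/ (velar), /χ/ (uvular), /h/ (glottal).
Voiced: /β/ (bilabial), /ʒ/ (postalveolar), /ɣ/ (velar), /ɦ/ (glottal).
Gaps, from front to back: alveolar lacks voiced (/z/); uvular lacks voiced (/ʁ/).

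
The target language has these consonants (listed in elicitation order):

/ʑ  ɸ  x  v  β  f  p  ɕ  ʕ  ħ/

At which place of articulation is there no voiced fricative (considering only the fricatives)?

velar

Voiceless: /ɸ/ (bilabial), /f/ (labiodental), /ɕ/ (alveolo-palatal), /x/ (velar), /ħ/ (pharyngeal).
Voiced: /β/ (bilabial), /v/ (labiodental), /ʑ/ (alveolo-palatal), /ʕ/ (pharyngeal).
Every place of articulation has a voiced member except velar, where /ɣ/ would be expected.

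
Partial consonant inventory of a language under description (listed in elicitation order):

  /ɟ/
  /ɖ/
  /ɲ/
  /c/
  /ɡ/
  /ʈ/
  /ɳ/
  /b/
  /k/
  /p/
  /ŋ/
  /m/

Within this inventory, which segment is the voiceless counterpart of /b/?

/b/ is a voiced bilabial stop.
The voiceless counterpart is a voiceless bilabial stop — in this inventory, /p/.

/p/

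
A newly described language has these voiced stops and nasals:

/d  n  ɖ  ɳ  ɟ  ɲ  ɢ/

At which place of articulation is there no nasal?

uvular

Oral stop: /d/ (alveolar), /ɖ/ (retroflex), /ɟ/ (palatal), /ɢ/ (uvular).
Nasal: /n/ (alveolar), /ɳ/ (retroflex), /ɲ/ (palatal).
Every place of articulation has a nasal member except uvular, where /ɴ/ would be expected.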